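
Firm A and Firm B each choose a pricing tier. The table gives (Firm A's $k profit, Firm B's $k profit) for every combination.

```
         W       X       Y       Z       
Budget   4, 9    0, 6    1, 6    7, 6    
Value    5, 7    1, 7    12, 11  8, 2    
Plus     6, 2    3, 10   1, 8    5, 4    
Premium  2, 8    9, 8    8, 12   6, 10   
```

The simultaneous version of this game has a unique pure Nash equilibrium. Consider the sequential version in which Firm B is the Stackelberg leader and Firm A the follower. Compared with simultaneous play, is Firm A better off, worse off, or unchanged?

unchanged

Backward induction with Firm B moving first.
- W: Firm A compares 4, 5, 6, 2 and picks Plus; Firm B would get 2.
- X: Firm A compares 0, 1, 3, 9 and picks Premium; Firm B would get 8.
- Y: Firm A compares 1, 12, 1, 8 and picks Value; Firm B would get 11.
- Z: Firm A compares 7, 8, 5, 6 and picks Value; Firm B would get 2.
Maximizing over 2, 8, 11, 2, Firm B chooses Y. Subgame-perfect outcome: (Value, Y) with payoffs (12, 11).
Now find the simultaneous Nash equilibrium.
Firm A's best replies: W→Plus; X→Premium; Y→Value; Z→Value.
Firm B's best replies: Budget→W; Value→Y; Plus→X; Premium→Y.
Only (Value, Y) has each player best-responding; Nash payoffs (12, 11).
Firm A earns 12 sequentially versus 12 at the Nash outcome: unchanged.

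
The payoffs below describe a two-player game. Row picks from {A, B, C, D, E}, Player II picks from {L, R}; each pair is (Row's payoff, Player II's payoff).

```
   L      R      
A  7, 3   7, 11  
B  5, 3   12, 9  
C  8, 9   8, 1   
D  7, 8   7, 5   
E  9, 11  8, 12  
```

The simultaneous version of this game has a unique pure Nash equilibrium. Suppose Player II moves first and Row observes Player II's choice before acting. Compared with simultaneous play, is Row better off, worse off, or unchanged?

Row best-responds to each possible Player II move:
- L: BR = E, leader payoff 11.
- R: BR = B, leader payoff 9.
Player II's induced payoffs are 11, 9, so Player II commits to L. Subgame-perfect outcome: (E, L) with payoffs (9, 11).
Now find the simultaneous Nash equilibrium.
Row's best replies: L→E; R→B.
Player II's best replies: A→R; B→R; C→L; D→L; E→R.
Only (B, R) has each player best-responding; Nash payoffs (12, 9).
Row earns 9 sequentially versus 12 at the Nash outcome: worse off.

worse off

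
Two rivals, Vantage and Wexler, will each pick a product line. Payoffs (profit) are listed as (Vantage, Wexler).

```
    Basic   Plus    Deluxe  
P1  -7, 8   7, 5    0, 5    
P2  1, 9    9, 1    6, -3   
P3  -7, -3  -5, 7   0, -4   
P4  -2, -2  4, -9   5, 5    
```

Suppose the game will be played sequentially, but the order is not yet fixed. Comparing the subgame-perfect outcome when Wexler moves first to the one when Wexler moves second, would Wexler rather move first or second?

If Vantage leads: Wexler's best replies are P1→Basic, P2→Basic, P3→Plus, P4→Deluxe; Vantage's induced payoffs -7, 1, -5, 5; outcome (P4, Deluxe), payoffs (5, 5).
If Wexler leads: Vantage's best replies are Basic→P2, Plus→P2, Deluxe→P2; Wexler's induced payoffs 9, 1, -3; outcome (P2, Basic), payoffs (1, 9).
Wexler gets 9 moving first and 5 moving second, so Wexler prefers to move first.

first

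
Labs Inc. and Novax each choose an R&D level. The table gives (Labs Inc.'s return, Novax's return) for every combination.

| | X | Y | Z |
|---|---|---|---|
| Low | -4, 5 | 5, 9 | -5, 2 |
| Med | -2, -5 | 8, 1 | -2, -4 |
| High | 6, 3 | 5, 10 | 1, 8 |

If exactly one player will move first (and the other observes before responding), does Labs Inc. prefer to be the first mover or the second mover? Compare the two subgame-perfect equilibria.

first

If Labs Inc. leads: Novax's best replies are Low→Y, Med→Y, High→Y; Labs Inc.'s induced payoffs 5, 8, 5; outcome (Med, Y), payoffs (8, 1).
If Novax leads: Labs Inc.'s best replies are X→High, Y→Med, Z→High; Novax's induced payoffs 3, 1, 8; outcome (High, Z), payoffs (1, 8).
Labs Inc. gets 8 moving first and 1 moving second, so Labs Inc. prefers to move first.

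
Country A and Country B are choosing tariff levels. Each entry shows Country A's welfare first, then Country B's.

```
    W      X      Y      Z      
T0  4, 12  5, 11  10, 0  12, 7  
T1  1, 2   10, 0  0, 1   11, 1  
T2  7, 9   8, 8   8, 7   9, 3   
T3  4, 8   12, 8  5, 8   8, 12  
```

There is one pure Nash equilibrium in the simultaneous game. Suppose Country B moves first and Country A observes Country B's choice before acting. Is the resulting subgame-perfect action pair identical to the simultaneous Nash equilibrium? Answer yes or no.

Solve by backward induction (Country B leads).
- W: BR = T2, leader payoff 9.
- X: BR = T3, leader payoff 8.
- Y: BR = T0, leader payoff 0.
- Z: BR = T0, leader payoff 7.
Among 9, 8, 0, 7, the best is 9 at W. Subgame-perfect outcome: (T2, W) with payoffs (7, 9).
Now find the simultaneous Nash equilibrium.
Country A's best replies: W→T2; X→T3; Y→T0; Z→T0.
Country B's best replies: T0→W; T1→W; T2→W; T3→Z.
Only (T2, W) has each player best-responding; Nash payoffs (7, 9).
Sequential outcome (T2, W) coincides with the Nash profile (T2, W).

yes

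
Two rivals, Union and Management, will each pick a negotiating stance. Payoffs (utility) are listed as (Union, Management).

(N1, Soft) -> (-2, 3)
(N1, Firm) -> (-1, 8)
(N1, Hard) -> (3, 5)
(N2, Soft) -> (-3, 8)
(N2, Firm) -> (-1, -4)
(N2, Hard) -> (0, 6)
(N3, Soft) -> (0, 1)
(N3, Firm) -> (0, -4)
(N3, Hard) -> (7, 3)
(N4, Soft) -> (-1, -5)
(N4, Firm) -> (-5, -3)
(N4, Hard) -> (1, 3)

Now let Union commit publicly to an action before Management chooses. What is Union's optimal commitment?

Work backward from Management's decision.
- N1: BR = Firm, leader payoff -1.
- N2: BR = Soft, leader payoff -3.
- N3: BR = Hard, leader payoff 7.
- N4: BR = Hard, leader payoff 1.
Among -1, -3, 7, 1, the best is 7 at N3. Subgame-perfect outcome: (N3, Hard) with payoffs (7, 3).

N3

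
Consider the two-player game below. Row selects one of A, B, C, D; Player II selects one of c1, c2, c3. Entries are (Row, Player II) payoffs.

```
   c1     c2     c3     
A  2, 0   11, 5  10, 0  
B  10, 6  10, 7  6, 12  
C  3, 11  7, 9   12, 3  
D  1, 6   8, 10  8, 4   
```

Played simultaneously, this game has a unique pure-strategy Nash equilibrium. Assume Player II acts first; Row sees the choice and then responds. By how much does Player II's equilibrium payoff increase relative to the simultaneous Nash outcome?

Solve by backward induction (Player II leads).
- c1: Row compares 2, 10, 3, 1 and picks B; Player II would get 6.
- c2: Row compares 11, 10, 7, 8 and picks A; Player II would get 5.
- c3: Row compares 10, 6, 12, 8 and picks C; Player II would get 3.
Player II's induced payoffs are 6, 5, 3, so Player II commits to c1. Subgame-perfect outcome: (B, c1) with payoffs (10, 6).
Under simultaneous play:
Row's best replies: c1→B; c2→A; c3→C.
Player II's best replies: A→c2; B→c3; C→c1; D→c2.
The unique mutual best reply is (A, c2), giving (11, 5).
Player II's commitment gain: 6 − 5 = 1.

1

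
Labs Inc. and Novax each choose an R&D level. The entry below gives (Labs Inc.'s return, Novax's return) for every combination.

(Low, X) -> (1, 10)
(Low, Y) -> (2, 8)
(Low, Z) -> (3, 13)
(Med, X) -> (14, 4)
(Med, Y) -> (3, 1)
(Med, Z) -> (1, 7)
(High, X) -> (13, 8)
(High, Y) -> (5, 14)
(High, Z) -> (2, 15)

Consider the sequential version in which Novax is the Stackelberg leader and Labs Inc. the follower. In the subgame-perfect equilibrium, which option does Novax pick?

Work backward from Labs Inc.'s decision.
- X: BR = Med, leader payoff 4.
- Y: BR = High, leader payoff 14.
- Z: BR = Low, leader payoff 13.
Among 4, 14, 13, the best is 14 at Y. Subgame-perfect outcome: (High, Y) with payoffs (5, 14).

Y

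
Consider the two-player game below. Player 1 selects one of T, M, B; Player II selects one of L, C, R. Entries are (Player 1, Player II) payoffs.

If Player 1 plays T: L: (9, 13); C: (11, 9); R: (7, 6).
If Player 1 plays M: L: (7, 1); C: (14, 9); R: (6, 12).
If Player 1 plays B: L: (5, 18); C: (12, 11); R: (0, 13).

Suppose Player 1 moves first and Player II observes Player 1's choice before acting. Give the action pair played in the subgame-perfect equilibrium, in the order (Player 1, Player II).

(T, L)

Work backward from Player II's decision.
- T: Player II compares 13, 9, 6 and picks L; Player 1 would get 9.
- M: Player II compares 1, 9, 12 and picks R; Player 1 would get 6.
- B: Player II compares 18, 11, 13 and picks L; Player 1 would get 5.
Among 9, 6, 5, the best is 9 at T. Subgame-perfect outcome: (T, L) with payoffs (9, 13).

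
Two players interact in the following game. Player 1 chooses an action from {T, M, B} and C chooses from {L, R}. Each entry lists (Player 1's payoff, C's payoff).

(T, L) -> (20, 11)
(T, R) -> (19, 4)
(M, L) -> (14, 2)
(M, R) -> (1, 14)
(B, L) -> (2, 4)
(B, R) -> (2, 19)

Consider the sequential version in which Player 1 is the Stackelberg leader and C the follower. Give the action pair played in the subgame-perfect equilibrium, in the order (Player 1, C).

Backward induction with Player 1 moving first.
- T: BR = L, leader payoff 20.
- M: BR = R, leader payoff 1.
- B: BR = R, leader payoff 2.
Player 1's induced payoffs are 20, 1, 2, so Player 1 commits to T. Subgame-perfect outcome: (T, L) with payoffs (20, 11).

(T, L)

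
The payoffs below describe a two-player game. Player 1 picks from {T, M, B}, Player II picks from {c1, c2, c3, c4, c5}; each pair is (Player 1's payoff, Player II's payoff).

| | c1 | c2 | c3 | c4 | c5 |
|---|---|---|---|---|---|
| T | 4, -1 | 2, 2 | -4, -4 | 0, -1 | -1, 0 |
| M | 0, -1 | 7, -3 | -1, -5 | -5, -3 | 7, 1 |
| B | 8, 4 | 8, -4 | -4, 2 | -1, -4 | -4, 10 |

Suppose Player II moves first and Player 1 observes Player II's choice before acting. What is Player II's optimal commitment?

Backward induction with Player II moving first.
- c1 → Player 1 plays B (best of 4, 0, 8); Player II gets 4.
- c2 → Player 1 plays B (best of 2, 7, 8); Player II gets -4.
- c3 → Player 1 plays M (best of -4, -1, -4); Player II gets -5.
- c4 → Player 1 plays T (best of 0, -5, -1); Player II gets -1.
- c5 → Player 1 plays M (best of -1, 7, -4); Player II gets 1.
Among 4, -4, -5, -1, 1, the best is 4 at c1. Subgame-perfect outcome: (B, c1) with payoffs (8, 4).

c1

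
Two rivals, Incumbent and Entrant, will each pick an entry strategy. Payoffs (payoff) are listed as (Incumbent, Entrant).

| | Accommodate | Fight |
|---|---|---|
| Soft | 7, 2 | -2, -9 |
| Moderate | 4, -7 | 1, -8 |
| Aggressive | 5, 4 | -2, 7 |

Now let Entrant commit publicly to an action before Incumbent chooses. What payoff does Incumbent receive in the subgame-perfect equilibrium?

Work backward from Incumbent's decision.
- Accommodate → Incumbent plays Soft (best of 7, 4, 5); Entrant gets 2.
- Fight → Incumbent plays Moderate (best of -2, 1, -2); Entrant gets -8.
Entrant's induced payoffs are 2, -8, so Entrant commits to Accommodate. Subgame-perfect outcome: (Soft, Accommodate) with payoffs (7, 2).

7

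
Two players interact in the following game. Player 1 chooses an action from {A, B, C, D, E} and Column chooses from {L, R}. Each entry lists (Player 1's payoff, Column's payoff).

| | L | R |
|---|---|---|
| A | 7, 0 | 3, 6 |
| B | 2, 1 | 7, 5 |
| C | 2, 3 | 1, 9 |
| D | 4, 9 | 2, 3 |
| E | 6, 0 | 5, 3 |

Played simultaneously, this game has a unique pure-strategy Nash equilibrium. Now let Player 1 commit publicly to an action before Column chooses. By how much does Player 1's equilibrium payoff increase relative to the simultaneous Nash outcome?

0

Solve by backward induction (Player 1 leads).
- A → Column plays R (best of 0, 6); Player 1 gets 3.
- B → Column plays R (best of 1, 5); Player 1 gets 7.
- C → Column plays R (best of 3, 9); Player 1 gets 1.
- D → Column plays L (best of 9, 3); Player 1 gets 4.
- E → Column plays R (best of 0, 3); Player 1 gets 5.
Maximizing over 3, 7, 1, 4, 5, Player 1 chooses B. Subgame-perfect outcome: (B, R) with payoffs (7, 5).
Now find the simultaneous Nash equilibrium.
Player 1's best replies: L→A; R→B.
Column's best replies: A→R; B→R; C→R; D→L; E→R.
Only (B, R) has each player best-responding; Nash payoffs (7, 5).
Player 1's commitment gain: 7 − 7 = 0.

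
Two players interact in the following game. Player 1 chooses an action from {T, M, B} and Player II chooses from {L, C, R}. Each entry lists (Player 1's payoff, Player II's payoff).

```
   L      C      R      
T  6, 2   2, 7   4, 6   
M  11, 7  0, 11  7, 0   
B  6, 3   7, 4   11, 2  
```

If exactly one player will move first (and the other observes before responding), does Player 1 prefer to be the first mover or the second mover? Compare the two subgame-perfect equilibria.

second

If Player 1 leads: Player II's best replies are T→C, M→C, B→C; Player 1's induced payoffs 2, 0, 7; outcome (B, C), payoffs (7, 4).
If Player II leads: Player 1's best replies are L→M, C→B, R→B; Player II's induced payoffs 7, 4, 2; outcome (M, L), payoffs (11, 7).
Player 1 gets 7 moving first and 11 moving second, so Player 1 prefers to move second.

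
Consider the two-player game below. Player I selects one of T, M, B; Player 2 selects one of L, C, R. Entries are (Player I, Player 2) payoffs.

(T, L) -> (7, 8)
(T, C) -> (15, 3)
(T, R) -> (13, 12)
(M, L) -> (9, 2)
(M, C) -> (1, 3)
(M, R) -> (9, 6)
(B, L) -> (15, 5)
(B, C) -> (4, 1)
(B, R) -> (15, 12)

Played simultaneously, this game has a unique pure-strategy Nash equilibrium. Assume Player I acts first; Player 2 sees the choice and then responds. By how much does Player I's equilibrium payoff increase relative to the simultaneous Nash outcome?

0

Backward induction with Player I moving first.
- T: Player 2 compares 8, 3, 12 and picks R; Player I would get 13.
- M: Player 2 compares 2, 3, 6 and picks R; Player I would get 9.
- B: Player 2 compares 5, 1, 12 and picks R; Player I would get 15.
Among 13, 9, 15, the best is 15 at B. Subgame-perfect outcome: (B, R) with payoffs (15, 12).
Under simultaneous play:
Player I's best replies: L→B; C→T; R→B.
Player 2's best replies: T→R; M→R; B→R.
Only (B, R) has each player best-responding; Nash payoffs (15, 12).
Player I's commitment gain: 15 − 15 = 0.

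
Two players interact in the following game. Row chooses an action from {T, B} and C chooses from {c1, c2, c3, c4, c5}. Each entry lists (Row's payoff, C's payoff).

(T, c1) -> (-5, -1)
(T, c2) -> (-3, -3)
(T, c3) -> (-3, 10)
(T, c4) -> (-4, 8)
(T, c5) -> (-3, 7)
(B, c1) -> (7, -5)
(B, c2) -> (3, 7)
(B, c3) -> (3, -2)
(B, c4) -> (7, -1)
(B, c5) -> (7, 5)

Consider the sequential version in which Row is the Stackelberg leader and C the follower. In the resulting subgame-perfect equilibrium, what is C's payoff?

Work backward from C's decision.
- T → C plays c3 (best of -1, -3, 10, 8, 7); Row gets -3.
- B → C plays c2 (best of -5, 7, -2, -1, 5); Row gets 3.
Among -3, 3, the best is 3 at B. Subgame-perfect outcome: (B, c2) with payoffs (3, 7).

7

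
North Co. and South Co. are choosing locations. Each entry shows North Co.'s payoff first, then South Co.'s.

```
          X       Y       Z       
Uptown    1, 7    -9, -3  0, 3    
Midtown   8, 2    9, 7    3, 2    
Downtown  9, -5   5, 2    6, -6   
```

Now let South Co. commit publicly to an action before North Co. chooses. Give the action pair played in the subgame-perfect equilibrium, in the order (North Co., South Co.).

Solve by backward induction (South Co. leads).
- X: BR = Downtown, leader payoff -5.
- Y: BR = Midtown, leader payoff 7.
- Z: BR = Downtown, leader payoff -6.
South Co.'s induced payoffs are -5, 7, -6, so South Co. commits to Y. Subgame-perfect outcome: (Midtown, Y) with payoffs (9, 7).

(Midtown, Y)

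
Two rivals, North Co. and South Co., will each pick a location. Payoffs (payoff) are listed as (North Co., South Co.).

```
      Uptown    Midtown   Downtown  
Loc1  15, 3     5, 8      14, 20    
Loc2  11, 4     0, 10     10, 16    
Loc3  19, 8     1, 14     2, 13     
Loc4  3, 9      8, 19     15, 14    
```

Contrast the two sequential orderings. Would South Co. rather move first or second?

If North Co. leads: South Co.'s best replies are Loc1→Downtown, Loc2→Downtown, Loc3→Midtown, Loc4→Midtown; North Co.'s induced payoffs 14, 10, 1, 8; outcome (Loc1, Downtown), payoffs (14, 20).
If South Co. leads: North Co.'s best replies are Uptown→Loc3, Midtown→Loc4, Downtown→Loc4; South Co.'s induced payoffs 8, 19, 14; outcome (Loc4, Midtown), payoffs (8, 19).
South Co. gets 19 moving first and 20 moving second, so South Co. prefers to move second.

second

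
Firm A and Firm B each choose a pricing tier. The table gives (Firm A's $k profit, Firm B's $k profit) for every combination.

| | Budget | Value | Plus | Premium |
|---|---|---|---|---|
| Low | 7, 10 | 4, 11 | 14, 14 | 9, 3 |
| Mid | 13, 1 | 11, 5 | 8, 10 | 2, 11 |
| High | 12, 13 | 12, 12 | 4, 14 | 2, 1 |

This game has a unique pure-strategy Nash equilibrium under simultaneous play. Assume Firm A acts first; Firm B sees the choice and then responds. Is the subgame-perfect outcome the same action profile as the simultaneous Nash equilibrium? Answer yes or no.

yes

Solve by backward induction (Firm A leads).
- Low: BR = Plus, leader payoff 14.
- Mid: BR = Premium, leader payoff 2.
- High: BR = Plus, leader payoff 4.
Among 14, 2, 4, the best is 14 at Low. Subgame-perfect outcome: (Low, Plus) with payoffs (14, 14).
Under simultaneous play:
Firm A's best replies: Budget→Mid; Value→High; Plus→Low; Premium→Low.
Firm B's best replies: Low→Plus; Mid→Premium; High→Plus.
Only (Low, Plus) has each player best-responding; Nash payoffs (14, 14).
Sequential outcome (Low, Plus) coincides with the Nash profile (Low, Plus).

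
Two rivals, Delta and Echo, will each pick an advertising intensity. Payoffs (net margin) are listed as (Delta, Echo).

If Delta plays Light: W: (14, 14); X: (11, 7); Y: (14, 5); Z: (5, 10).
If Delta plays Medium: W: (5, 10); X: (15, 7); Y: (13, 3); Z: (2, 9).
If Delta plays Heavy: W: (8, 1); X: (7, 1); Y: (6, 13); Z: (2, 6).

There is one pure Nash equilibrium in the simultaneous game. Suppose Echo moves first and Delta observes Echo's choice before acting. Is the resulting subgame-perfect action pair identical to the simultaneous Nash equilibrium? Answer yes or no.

yes

Delta best-responds to each possible Echo move:
- W: Delta compares 14, 5, 8 and picks Light; Echo would get 14.
- X: Delta compares 11, 15, 7 and picks Medium; Echo would get 7.
- Y: Delta compares 14, 13, 6 and picks Light; Echo would get 5.
- Z: Delta compares 5, 2, 2 and picks Light; Echo would get 10.
Maximizing over 14, 7, 5, 10, Echo chooses W. Subgame-perfect outcome: (Light, W) with payoffs (14, 14).
For the simultaneous game, intersect best replies.
Delta's best replies: W→Light; X→Medium; Y→Light; Z→Light.
Echo's best replies: Light→W; Medium→W; Heavy→Y.
The unique mutual best reply is (Light, W), giving (14, 14).
Sequential outcome (Light, W) coincides with the Nash profile (Light, W).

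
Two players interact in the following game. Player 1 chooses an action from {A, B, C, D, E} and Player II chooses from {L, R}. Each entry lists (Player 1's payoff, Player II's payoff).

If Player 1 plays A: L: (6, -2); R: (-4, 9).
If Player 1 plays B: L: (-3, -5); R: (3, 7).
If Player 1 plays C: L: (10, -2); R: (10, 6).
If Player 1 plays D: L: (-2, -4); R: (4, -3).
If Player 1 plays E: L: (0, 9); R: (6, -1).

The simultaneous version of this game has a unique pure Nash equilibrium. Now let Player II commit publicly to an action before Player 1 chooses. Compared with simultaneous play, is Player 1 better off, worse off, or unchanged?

unchanged

Work backward from Player 1's decision.
- L: BR = C, leader payoff -2.
- R: BR = C, leader payoff 6.
Player II's induced payoffs are -2, 6, so Player II commits to R. Subgame-perfect outcome: (C, R) with payoffs (10, 6).
Now find the simultaneous Nash equilibrium.
Player 1's best replies: L→C; R→C.
Player II's best replies: A→R; B→R; C→R; D→R; E→L.
The unique mutual best reply is (C, R), giving (10, 6).
Player 1 earns 10 sequentially versus 10 at the Nash outcome: unchanged.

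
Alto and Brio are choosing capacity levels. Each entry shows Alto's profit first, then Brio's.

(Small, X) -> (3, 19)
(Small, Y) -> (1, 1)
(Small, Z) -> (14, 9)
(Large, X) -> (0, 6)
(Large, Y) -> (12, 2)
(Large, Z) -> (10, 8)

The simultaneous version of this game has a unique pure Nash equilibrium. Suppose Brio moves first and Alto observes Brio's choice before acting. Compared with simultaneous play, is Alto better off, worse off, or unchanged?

unchanged

Solve by backward induction (Brio leads).
- X → Alto plays Small (best of 3, 0); Brio gets 19.
- Y → Alto plays Large (best of 1, 12); Brio gets 2.
- Z → Alto plays Small (best of 14, 10); Brio gets 9.
Brio's induced payoffs are 19, 2, 9, so Brio commits to X. Subgame-perfect outcome: (Small, X) with payoffs (3, 19).
Now find the simultaneous Nash equilibrium.
Alto's best replies: X→Small; Y→Large; Z→Small.
Brio's best replies: Small→X; Large→Z.
The unique mutual best reply is (Small, X), giving (3, 19).
Alto earns 3 sequentially versus 3 at the Nash outcome: unchanged.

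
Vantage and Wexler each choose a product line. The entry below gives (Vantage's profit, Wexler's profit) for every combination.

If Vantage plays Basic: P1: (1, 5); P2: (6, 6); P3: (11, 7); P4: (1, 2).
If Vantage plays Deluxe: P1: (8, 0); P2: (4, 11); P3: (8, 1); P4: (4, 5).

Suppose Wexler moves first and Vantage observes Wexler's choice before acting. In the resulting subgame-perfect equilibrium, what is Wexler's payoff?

7

Work backward from Vantage's decision.
- P1 → Vantage plays Deluxe (best of 1, 8); Wexler gets 0.
- P2 → Vantage plays Basic (best of 6, 4); Wexler gets 6.
- P3 → Vantage plays Basic (best of 11, 8); Wexler gets 7.
- P4 → Vantage plays Deluxe (best of 1, 4); Wexler gets 5.
Among 0, 6, 7, 5, the best is 7 at P3. Subgame-perfect outcome: (Basic, P3) with payoffs (11, 7).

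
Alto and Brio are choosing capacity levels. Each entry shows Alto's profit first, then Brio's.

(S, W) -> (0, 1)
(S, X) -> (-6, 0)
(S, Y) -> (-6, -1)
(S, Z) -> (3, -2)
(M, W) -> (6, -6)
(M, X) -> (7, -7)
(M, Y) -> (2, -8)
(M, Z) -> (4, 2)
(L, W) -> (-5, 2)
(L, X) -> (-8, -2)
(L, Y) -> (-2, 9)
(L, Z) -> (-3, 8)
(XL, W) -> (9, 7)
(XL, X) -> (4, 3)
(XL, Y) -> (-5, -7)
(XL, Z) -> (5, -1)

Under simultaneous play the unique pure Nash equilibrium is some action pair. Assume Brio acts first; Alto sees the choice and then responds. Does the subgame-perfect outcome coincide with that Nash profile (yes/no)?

yes

Solve by backward induction (Brio leads).
- W → Alto plays XL (best of 0, 6, -5, 9); Brio gets 7.
- X → Alto plays M (best of -6, 7, -8, 4); Brio gets -7.
- Y → Alto plays M (best of -6, 2, -2, -5); Brio gets -8.
- Z → Alto plays XL (best of 3, 4, -3, 5); Brio gets -1.
Among 7, -7, -8, -1, the best is 7 at W. Subgame-perfect outcome: (XL, W) with payoffs (9, 7).
Under simultaneous play:
Alto's best replies: W→XL; X→M; Y→M; Z→XL.
Brio's best replies: S→W; M→Z; L→Y; XL→W.
Only (XL, W) has each player best-responding; Nash payoffs (9, 7).
Sequential outcome (XL, W) coincides with the Nash profile (XL, W).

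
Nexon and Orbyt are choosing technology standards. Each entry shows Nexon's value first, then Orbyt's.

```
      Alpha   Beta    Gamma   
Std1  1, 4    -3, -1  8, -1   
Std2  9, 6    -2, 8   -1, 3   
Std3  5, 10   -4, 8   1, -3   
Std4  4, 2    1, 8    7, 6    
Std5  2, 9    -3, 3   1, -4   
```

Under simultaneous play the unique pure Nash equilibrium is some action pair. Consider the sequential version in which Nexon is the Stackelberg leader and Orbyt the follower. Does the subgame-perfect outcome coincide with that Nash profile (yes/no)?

no

Solve by backward induction (Nexon leads).
- Std1 → Orbyt plays Alpha (best of 4, -1, -1); Nexon gets 1.
- Std2 → Orbyt plays Beta (best of 6, 8, 3); Nexon gets -2.
- Std3 → Orbyt plays Alpha (best of 10, 8, -3); Nexon gets 5.
- Std4 → Orbyt plays Beta (best of 2, 8, 6); Nexon gets 1.
- Std5 → Orbyt plays Alpha (best of 9, 3, -4); Nexon gets 2.
Maximizing over 1, -2, 5, 1, 2, Nexon chooses Std3. Subgame-perfect outcome: (Std3, Alpha) with payoffs (5, 10).
Now find the simultaneous Nash equilibrium.
Nexon's best replies: Alpha→Std2; Beta→Std4; Gamma→Std1.
Orbyt's best replies: Std1→Alpha; Std2→Beta; Std3→Alpha; Std4→Beta; Std5→Alpha.
The unique mutual best reply is (Std4, Beta), giving (1, 8).
Sequential outcome (Std3, Alpha) differs from the Nash profile (Std4, Beta).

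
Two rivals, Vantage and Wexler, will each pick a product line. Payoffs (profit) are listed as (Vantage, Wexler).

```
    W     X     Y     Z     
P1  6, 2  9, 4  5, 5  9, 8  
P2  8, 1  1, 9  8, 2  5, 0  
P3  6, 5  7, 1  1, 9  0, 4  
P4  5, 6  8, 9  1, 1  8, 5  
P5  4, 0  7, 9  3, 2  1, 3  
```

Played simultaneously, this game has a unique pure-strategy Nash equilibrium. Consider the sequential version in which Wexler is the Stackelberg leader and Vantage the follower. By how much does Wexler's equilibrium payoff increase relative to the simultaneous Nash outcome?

Vantage best-responds to each possible Wexler move:
- W → Vantage plays P2 (best of 6, 8, 6, 5, 4); Wexler gets 1.
- X → Vantage plays P1 (best of 9, 1, 7, 8, 7); Wexler gets 4.
- Y → Vantage plays P2 (best of 5, 8, 1, 1, 3); Wexler gets 2.
- Z → Vantage plays P1 (best of 9, 5, 0, 8, 1); Wexler gets 8.
Wexler's induced payoffs are 1, 4, 2, 8, so Wexler commits to Z. Subgame-perfect outcome: (P1, Z) with payoffs (9, 8).
Now find the simultaneous Nash equilibrium.
Vantage's best replies: W→P2; X→P1; Y→P2; Z→P1.
Wexler's best replies: P1→Z; P2→X; P3→Y; P4→X; P5→X.
Only (P1, Z) has each player best-responding; Nash payoffs (9, 8).
Wexler's commitment gain: 8 − 8 = 0.

0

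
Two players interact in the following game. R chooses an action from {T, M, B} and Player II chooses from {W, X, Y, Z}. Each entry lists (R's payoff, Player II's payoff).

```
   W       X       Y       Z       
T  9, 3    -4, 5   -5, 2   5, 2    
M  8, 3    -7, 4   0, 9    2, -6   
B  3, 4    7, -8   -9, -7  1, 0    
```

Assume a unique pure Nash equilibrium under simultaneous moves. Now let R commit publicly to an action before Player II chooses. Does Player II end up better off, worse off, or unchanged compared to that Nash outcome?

worse off

Work backward from Player II's decision.
- T: BR = X, leader payoff -4.
- M: BR = Y, leader payoff 0.
- B: BR = W, leader payoff 3.
Among -4, 0, 3, the best is 3 at B. Subgame-perfect outcome: (B, W) with payoffs (3, 4).
Under simultaneous play:
R's best replies: W→T; X→B; Y→M; Z→T.
Player II's best replies: T→X; M→Y; B→W.
Only (M, Y) has each player best-responding; Nash payoffs (0, 9).
Player II earns 4 sequentially versus 9 at the Nash outcome: worse off.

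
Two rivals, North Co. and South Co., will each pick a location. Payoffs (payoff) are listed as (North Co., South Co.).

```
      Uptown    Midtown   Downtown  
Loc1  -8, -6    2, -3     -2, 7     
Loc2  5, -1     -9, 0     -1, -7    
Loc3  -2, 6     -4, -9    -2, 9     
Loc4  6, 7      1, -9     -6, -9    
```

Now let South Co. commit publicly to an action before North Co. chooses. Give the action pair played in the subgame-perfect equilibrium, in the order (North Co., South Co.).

(Loc4, Uptown)

North Co. best-responds to each possible South Co. move:
- Uptown → North Co. plays Loc4 (best of -8, 5, -2, 6); South Co. gets 7.
- Midtown → North Co. plays Loc1 (best of 2, -9, -4, 1); South Co. gets -3.
- Downtown → North Co. plays Loc2 (best of -2, -1, -2, -6); South Co. gets -7.
Maximizing over 7, -3, -7, South Co. chooses Uptown. Subgame-perfect outcome: (Loc4, Uptown) with payoffs (6, 7).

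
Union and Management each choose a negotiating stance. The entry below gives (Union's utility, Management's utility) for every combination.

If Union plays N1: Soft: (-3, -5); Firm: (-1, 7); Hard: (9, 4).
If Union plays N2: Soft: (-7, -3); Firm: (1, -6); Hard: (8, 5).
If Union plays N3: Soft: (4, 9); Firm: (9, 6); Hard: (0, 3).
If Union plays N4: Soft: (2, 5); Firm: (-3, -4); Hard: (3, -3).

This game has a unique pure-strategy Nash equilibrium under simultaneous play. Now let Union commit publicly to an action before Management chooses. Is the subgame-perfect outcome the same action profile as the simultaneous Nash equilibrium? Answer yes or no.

Management best-responds to each possible Union move:
- N1: Management compares -5, 7, 4 and picks Firm; Union would get -1.
- N2: Management compares -3, -6, 5 and picks Hard; Union would get 8.
- N3: Management compares 9, 6, 3 and picks Soft; Union would get 4.
- N4: Management compares 5, -4, -3 and picks Soft; Union would get 2.
Maximizing over -1, 8, 4, 2, Union chooses N2. Subgame-perfect outcome: (N2, Hard) with payoffs (8, 5).
Now find the simultaneous Nash equilibrium.
Union's best replies: Soft→N3; Firm→N3; Hard→N1.
Management's best replies: N1→Firm; N2→Hard; N3→Soft; N4→Soft.
Only (N3, Soft) has each player best-responding; Nash payoffs (4, 9).
Sequential outcome (N2, Hard) differs from the Nash profile (N3, Soft).

no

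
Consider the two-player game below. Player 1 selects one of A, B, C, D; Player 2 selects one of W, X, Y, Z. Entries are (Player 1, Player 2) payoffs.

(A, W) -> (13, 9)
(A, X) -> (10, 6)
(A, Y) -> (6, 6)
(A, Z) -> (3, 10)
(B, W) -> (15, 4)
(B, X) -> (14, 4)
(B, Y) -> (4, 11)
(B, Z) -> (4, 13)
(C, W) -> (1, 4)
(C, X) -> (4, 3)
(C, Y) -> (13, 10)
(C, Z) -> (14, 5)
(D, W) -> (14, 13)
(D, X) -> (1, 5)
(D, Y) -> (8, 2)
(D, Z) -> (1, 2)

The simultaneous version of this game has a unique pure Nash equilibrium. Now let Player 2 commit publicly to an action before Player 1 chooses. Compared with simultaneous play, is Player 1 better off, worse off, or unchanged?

Solve by backward induction (Player 2 leads).
- W: BR = B, leader payoff 4.
- X: BR = B, leader payoff 4.
- Y: BR = C, leader payoff 10.
- Z: BR = C, leader payoff 5.
Player 2's induced payoffs are 4, 4, 10, 5, so Player 2 commits to Y. Subgame-perfect outcome: (C, Y) with payoffs (13, 10).
Now find the simultaneous Nash equilibrium.
Player 1's best replies: W→B; X→B; Y→C; Z→C.
Player 2's best replies: A→Z; B→Z; C→Y; D→W.
Only (C, Y) has each player best-responding; Nash payoffs (13, 10).
Player 1 earns 13 sequentially versus 13 at the Nash outcome: unchanged.

unchanged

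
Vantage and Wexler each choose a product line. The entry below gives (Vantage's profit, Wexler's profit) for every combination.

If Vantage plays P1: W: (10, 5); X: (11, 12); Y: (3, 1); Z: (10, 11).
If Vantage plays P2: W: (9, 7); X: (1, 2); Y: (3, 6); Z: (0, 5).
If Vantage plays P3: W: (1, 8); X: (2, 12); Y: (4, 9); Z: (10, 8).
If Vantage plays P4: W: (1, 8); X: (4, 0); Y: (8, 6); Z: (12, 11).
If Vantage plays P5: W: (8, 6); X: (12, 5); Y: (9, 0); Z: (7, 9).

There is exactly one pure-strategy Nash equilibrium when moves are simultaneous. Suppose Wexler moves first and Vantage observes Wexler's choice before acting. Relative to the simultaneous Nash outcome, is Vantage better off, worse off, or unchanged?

Backward induction with Wexler moving first.
- W: Vantage compares 10, 9, 1, 1, 8 and picks P1; Wexler would get 5.
- X: Vantage compares 11, 1, 2, 4, 12 and picks P5; Wexler would get 5.
- Y: Vantage compares 3, 3, 4, 8, 9 and picks P5; Wexler would get 0.
- Z: Vantage compares 10, 0, 10, 12, 7 and picks P4; Wexler would get 11.
Maximizing over 5, 5, 0, 11, Wexler chooses Z. Subgame-perfect outcome: (P4, Z) with payoffs (12, 11).
Under simultaneous play:
Vantage's best replies: W→P1; X→P5; Y→P5; Z→P4.
Wexler's best replies: P1→X; P2→W; P3→X; P4→Z; P5→Z.
The unique mutual best reply is (P4, Z), giving (12, 11).
Vantage earns 12 sequentially versus 12 at the Nash outcome: unchanged.

unchanged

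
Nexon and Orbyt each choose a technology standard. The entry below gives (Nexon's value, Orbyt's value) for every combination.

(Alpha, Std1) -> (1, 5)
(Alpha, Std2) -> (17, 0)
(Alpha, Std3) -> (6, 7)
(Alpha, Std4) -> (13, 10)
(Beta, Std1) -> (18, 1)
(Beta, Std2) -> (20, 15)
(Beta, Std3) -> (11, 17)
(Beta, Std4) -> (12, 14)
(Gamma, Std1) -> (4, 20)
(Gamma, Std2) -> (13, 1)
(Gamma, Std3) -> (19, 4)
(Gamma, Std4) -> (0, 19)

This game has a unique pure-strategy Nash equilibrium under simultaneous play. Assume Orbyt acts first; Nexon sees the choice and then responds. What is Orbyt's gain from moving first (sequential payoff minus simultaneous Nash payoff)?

5

Nexon best-responds to each possible Orbyt move:
- Std1: BR = Beta, leader payoff 1.
- Std2: BR = Beta, leader payoff 15.
- Std3: BR = Gamma, leader payoff 4.
- Std4: BR = Alpha, leader payoff 10.
Orbyt's induced payoffs are 1, 15, 4, 10, so Orbyt commits to Std2. Subgame-perfect outcome: (Beta, Std2) with payoffs (20, 15).
For the simultaneous game, intersect best replies.
Nexon's best replies: Std1→Beta; Std2→Beta; Std3→Gamma; Std4→Alpha.
Orbyt's best replies: Alpha→Std4; Beta→Std3; Gamma→Std1.
The unique mutual best reply is (Alpha, Std4), giving (13, 10).
Orbyt's commitment gain: 15 − 10 = 5.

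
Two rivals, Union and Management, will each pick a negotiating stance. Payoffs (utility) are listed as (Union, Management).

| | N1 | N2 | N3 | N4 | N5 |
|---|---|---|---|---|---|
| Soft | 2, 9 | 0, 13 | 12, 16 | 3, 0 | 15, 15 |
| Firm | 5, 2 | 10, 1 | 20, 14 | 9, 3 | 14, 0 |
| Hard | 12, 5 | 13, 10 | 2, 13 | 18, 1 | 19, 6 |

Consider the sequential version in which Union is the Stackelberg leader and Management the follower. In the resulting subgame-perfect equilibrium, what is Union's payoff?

Backward induction with Union moving first.
- Soft: Management compares 9, 13, 16, 0, 15 and picks N3; Union would get 12.
- Firm: Management compares 2, 1, 14, 3, 0 and picks N3; Union would get 20.
- Hard: Management compares 5, 10, 13, 1, 6 and picks N3; Union would get 2.
Union's induced payoffs are 12, 20, 2, so Union commits to Firm. Subgame-perfect outcome: (Firm, N3) with payoffs (20, 14).

20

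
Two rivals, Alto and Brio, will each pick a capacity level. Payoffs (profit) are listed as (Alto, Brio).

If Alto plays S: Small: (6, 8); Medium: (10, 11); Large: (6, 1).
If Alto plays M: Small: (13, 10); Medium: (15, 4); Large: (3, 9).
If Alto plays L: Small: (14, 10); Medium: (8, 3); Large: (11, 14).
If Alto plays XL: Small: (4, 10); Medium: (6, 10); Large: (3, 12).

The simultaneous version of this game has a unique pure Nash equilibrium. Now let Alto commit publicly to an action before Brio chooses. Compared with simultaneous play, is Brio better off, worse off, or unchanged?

worse off

Work backward from Brio's decision.
- S: BR = Medium, leader payoff 10.
- M: BR = Small, leader payoff 13.
- L: BR = Large, leader payoff 11.
- XL: BR = Large, leader payoff 3.
Alto's induced payoffs are 10, 13, 11, 3, so Alto commits to M. Subgame-perfect outcome: (M, Small) with payoffs (13, 10).
Now find the simultaneous Nash equilibrium.
Alto's best replies: Small→L; Medium→M; Large→L.
Brio's best replies: S→Medium; M→Small; L→Large; XL→Large.
The unique mutual best reply is (L, Large), giving (11, 14).
Brio earns 10 sequentially versus 14 at the Nash outcome: worse off.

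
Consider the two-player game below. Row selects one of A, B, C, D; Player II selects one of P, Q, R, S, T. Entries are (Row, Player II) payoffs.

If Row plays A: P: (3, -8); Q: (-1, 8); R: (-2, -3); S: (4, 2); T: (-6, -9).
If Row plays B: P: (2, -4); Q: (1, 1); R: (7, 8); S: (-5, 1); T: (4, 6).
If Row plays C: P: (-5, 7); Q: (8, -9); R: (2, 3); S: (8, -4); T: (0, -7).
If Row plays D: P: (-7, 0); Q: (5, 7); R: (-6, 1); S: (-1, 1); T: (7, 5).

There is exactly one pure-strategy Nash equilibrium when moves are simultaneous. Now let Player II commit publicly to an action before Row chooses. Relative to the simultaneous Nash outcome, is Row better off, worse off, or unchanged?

unchanged

Row best-responds to each possible Player II move:
- P: Row compares 3, 2, -5, -7 and picks A; Player II would get -8.
- Q: Row compares -1, 1, 8, 5 and picks C; Player II would get -9.
- R: Row compares -2, 7, 2, -6 and picks B; Player II would get 8.
- S: Row compares 4, -5, 8, -1 and picks C; Player II would get -4.
- T: Row compares -6, 4, 0, 7 and picks D; Player II would get 5.
Player II's induced payoffs are -8, -9, 8, -4, 5, so Player II commits to R. Subgame-perfect outcome: (B, R) with payoffs (7, 8).
Under simultaneous play:
Row's best replies: P→A; Q→C; R→B; S→C; T→D.
Player II's best replies: A→Q; B→R; C→P; D→Q.
The unique mutual best reply is (B, R), giving (7, 8).
Row earns 7 sequentially versus 7 at the Nash outcome: unchanged.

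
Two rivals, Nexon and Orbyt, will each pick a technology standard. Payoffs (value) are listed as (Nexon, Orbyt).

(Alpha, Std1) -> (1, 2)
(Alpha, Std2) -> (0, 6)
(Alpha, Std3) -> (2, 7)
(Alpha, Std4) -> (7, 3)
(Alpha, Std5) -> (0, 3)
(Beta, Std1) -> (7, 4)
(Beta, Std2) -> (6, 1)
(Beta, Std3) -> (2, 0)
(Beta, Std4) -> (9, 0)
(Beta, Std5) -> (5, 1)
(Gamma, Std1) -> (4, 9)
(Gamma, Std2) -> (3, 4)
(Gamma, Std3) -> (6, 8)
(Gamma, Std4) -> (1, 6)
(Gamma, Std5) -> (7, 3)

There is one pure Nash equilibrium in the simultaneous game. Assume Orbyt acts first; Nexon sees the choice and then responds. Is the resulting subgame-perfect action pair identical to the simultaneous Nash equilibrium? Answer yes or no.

no

Backward induction with Orbyt moving first.
- Std1 → Nexon plays Beta (best of 1, 7, 4); Orbyt gets 4.
- Std2 → Nexon plays Beta (best of 0, 6, 3); Orbyt gets 1.
- Std3 → Nexon plays Gamma (best of 2, 2, 6); Orbyt gets 8.
- Std4 → Nexon plays Beta (best of 7, 9, 1); Orbyt gets 0.
- Std5 → Nexon plays Gamma (best of 0, 5, 7); Orbyt gets 3.
Orbyt's induced payoffs are 4, 1, 8, 0, 3, so Orbyt commits to Std3. Subgame-perfect outcome: (Gamma, Std3) with payoffs (6, 8).
Under simultaneous play:
Nexon's best replies: Std1→Beta; Std2→Beta; Std3→Gamma; Std4→Beta; Std5→Gamma.
Orbyt's best replies: Alpha→Std3; Beta→Std1; Gamma→Std1.
The unique mutual best reply is (Beta, Std1), giving (7, 4).
Sequential outcome (Gamma, Std3) differs from the Nash profile (Beta, Std1).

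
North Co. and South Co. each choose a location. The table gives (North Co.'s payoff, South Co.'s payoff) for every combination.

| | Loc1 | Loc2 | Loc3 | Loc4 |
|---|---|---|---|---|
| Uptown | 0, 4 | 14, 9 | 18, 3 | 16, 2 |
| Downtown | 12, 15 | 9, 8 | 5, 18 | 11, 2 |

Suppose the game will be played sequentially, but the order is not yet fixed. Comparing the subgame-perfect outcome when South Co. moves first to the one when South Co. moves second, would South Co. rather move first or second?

If North Co. leads: South Co.'s best replies are Uptown→Loc2, Downtown→Loc3; North Co.'s induced payoffs 14, 5; outcome (Uptown, Loc2), payoffs (14, 9).
If South Co. leads: North Co.'s best replies are Loc1→Downtown, Loc2→Uptown, Loc3→Uptown, Loc4→Uptown; South Co.'s induced payoffs 15, 9, 3, 2; outcome (Downtown, Loc1), payoffs (12, 15).
South Co. gets 15 moving first and 9 moving second, so South Co. prefers to move first.

first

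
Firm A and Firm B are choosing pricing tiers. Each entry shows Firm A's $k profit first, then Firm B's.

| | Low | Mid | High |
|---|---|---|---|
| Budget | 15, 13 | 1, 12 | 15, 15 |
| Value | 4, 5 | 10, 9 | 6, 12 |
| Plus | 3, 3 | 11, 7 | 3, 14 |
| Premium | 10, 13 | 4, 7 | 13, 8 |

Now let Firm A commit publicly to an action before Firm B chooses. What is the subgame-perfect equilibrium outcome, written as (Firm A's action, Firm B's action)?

Solve by backward induction (Firm A leads).
- Budget → Firm B plays High (best of 13, 12, 15); Firm A gets 15.
- Value → Firm B plays High (best of 5, 9, 12); Firm A gets 6.
- Plus → Firm B plays High (best of 3, 7, 14); Firm A gets 3.
- Premium → Firm B plays Low (best of 13, 7, 8); Firm A gets 10.
Firm A's induced payoffs are 15, 6, 3, 10, so Firm A commits to Budget. Subgame-perfect outcome: (Budget, High) with payoffs (15, 15).

(Budget, High)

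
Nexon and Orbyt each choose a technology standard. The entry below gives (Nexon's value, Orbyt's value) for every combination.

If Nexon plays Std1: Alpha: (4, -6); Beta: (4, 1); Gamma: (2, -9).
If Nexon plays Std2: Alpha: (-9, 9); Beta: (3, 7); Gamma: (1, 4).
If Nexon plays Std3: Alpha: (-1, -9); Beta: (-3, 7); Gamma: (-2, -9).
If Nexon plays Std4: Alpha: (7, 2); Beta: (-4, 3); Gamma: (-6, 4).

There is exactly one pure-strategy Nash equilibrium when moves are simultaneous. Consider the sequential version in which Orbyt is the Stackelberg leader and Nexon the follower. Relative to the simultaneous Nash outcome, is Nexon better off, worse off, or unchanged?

better off

Work backward from Nexon's decision.
- Alpha: BR = Std4, leader payoff 2.
- Beta: BR = Std1, leader payoff 1.
- Gamma: BR = Std1, leader payoff -9.
Maximizing over 2, 1, -9, Orbyt chooses Alpha. Subgame-perfect outcome: (Std4, Alpha) with payoffs (7, 2).
Under simultaneous play:
Nexon's best replies: Alpha→Std4; Beta→Std1; Gamma→Std1.
Orbyt's best replies: Std1→Beta; Std2→Alpha; Std3→Beta; Std4→Gamma.
The unique mutual best reply is (Std1, Beta), giving (4, 1).
Nexon earns 7 sequentially versus 4 at the Nash outcome: better off.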